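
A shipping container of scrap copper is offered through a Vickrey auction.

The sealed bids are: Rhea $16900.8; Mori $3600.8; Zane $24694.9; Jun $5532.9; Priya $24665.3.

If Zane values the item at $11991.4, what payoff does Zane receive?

Highest bid: Zane at $24694.9, so Zane wins.
Second-highest bid: Priya at $24665.3 — that is the price the winner pays.
Zane's payoff = value − price = $11991.4 − $24665.3 = −$12673.9.

−$12673.9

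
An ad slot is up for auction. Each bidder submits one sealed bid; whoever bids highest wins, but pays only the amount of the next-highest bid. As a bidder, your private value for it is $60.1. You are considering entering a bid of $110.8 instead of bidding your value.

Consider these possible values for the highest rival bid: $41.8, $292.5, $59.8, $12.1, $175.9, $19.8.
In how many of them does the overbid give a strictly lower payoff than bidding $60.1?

0

The deviation hurts exactly when the highest competing bid lies strictly between $60.1 and $110.8 — overbidding then wins at a price above your value.
$41.8: below both → same outcome either way.
$292.5: above both → same outcome either way.
$59.8: below both → same outcome either way.
$12.1: below both → same outcome either way.
$175.9: above both → same outcome either way.
$19.8: below both → same outcome either way.
Count: 0.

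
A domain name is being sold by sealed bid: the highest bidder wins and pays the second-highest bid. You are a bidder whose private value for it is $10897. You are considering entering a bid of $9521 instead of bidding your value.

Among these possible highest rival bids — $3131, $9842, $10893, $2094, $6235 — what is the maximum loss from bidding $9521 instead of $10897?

$1055

$3131: same outcome either way → loss $0.
$9842: truthful gives $1055, deviation gives $0 → loss $1055.
$10893: truthful gives $4, deviation gives $0 → loss $4.
$2094: same outcome either way → loss $0.
$6235: same outcome either way → loss $0.
Maximum loss: $1055.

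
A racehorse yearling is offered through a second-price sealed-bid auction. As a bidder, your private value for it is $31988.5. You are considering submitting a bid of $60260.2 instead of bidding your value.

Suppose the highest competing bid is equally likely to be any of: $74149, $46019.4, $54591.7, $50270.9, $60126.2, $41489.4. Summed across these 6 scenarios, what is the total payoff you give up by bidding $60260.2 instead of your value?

The deviation costs you only when the competing bid falls strictly between $31988.5 and $60260.2; elsewhere both bids give the same outcome.
$74149: outcomes coincide → loss $0.
$46019.4: truthful payoff $0, deviation payoff −$14030.9 → loss $14030.9.
$54591.7: truthful payoff $0, deviation payoff −$22603.2 → loss $22603.2.
$50270.9: truthful payoff $0, deviation payoff −$18282.4 → loss $18282.4.
$60126.2: truthful payoff $0, deviation payoff −$28137.7 → loss $28137.7.
$41489.4: truthful payoff $0, deviation payoff −$9500.9 → loss $9500.9.
Total loss = $14030.9 + $22603.2 + $18282.4 + $28137.7 + $9500.9 = $92555.1.

$92555.1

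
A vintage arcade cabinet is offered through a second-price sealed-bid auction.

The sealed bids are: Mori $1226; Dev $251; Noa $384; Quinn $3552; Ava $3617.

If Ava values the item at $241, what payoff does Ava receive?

Highest bid: Ava at $3617, so Ava wins.
Second-highest bid: Quinn at $3552 — that is the price the winner pays.
Ava's payoff = value − price = $241 − $3552 = −$3311.

−$3311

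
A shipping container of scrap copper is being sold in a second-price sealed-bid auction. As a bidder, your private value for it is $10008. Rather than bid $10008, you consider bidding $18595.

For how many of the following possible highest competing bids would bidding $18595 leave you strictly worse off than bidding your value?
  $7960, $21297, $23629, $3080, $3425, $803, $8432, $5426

0

The deviation hurts exactly when the highest competing bid lies strictly between $10008 and $18595 — overbidding then wins at a price above your value.
$7960: below both → same outcome either way.
$21297: above both → same outcome either way.
$23629: above both → same outcome either way.
$3080: below both → same outcome either way.
$3425: below both → same outcome either way.
$803: below both → same outcome either way.
$8432: below both → same outcome either way.
$5426: below both → same outcome either way.
Count: 0.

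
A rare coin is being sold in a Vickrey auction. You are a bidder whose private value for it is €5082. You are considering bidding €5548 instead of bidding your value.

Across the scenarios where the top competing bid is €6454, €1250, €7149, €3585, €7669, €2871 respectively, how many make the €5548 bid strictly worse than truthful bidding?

The deviation hurts exactly when the highest competing bid lies strictly between €5082 and €5548 — overbidding then wins at a price above your value.
€6454: above both → same outcome either way.
€1250: below both → same outcome either way.
€7149: above both → same outcome either way.
€3585: below both → same outcome either way.
€7669: above both → same outcome either way.
€2871: below both → same outcome either way.
Count: 0.

0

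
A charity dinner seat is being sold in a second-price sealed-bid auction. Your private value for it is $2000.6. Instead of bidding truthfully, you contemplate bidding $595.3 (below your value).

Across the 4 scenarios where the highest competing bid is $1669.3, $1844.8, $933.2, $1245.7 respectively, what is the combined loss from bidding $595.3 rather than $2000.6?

The deviation costs you only when the competing bid falls strictly between $595.3 and $2000.6; elsewhere both bids give the same outcome.
$1669.3: truthful payoff $331.3, deviation payoff $0 → loss $331.3.
$1844.8: truthful payoff $155.8, deviation payoff $0 → loss $155.8.
$933.2: truthful payoff $1067.4, deviation payoff $0 → loss $1067.4.
$1245.7: truthful payoff $754.9, deviation payoff $0 → loss $754.9.
Total loss = $331.3 + $155.8 + $1067.4 + $754.9 = $2309.4.
Because the price is fixed by the runner-up's bid, deviating from your value can only change a good outcome into a bad one — never the reverse.

$2309.4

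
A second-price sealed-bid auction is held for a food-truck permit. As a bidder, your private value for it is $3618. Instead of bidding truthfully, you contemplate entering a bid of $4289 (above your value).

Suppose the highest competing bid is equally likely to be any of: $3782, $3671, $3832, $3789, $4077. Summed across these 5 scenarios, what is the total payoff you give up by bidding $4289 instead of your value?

$1061

The deviation costs you only when the competing bid falls strictly between $3618 and $4289; elsewhere both bids give the same outcome.
$3782: truthful payoff $0, deviation payoff −$164 → loss $164.
$3671: truthful payoff $0, deviation payoff −$53 → loss $53.
$3832: truthful payoff $0, deviation payoff −$214 → loss $214.
$3789: truthful payoff $0, deviation payoff −$171 → loss $171.
$4077: truthful payoff $0, deviation payoff −$459 → loss $459.
Total loss = $164 + $53 + $214 + $171 + $459 = $1061.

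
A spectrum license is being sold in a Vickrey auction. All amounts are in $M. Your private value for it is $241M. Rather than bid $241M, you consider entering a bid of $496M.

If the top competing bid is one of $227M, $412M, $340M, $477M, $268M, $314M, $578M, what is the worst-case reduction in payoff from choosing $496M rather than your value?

$227M: same outcome either way → loss $0M.
$412M: truthful gives $0M, deviation gives −$171M → loss $171M.
$340M: truthful gives $0M, deviation gives −$99M → loss $99M.
$477M: truthful gives $0M, deviation gives −$236M → loss $236M.
$268M: truthful gives $0M, deviation gives −$27M → loss $27M.
$314M: truthful gives $0M, deviation gives −$73M → loss $73M.
$578M: same outcome either way → loss $0M.
Maximum loss: $236M.

$236M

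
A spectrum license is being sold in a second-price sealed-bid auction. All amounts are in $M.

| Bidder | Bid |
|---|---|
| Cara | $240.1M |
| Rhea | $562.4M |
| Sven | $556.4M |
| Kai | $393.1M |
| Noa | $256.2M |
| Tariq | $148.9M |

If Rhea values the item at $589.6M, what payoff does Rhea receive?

$33.2M

Highest bid: Rhea at $562.4M, so Rhea wins.
Second-highest bid: Sven at $556.4M — that is the price the winner pays.
Rhea's payoff = value − price = $589.6M − $556.4M = $33.2M.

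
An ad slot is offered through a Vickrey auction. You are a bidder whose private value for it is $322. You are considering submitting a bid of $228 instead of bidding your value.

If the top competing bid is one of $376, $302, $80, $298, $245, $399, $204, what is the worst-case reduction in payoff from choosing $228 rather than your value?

$376: same outcome either way → loss $0.
$302: truthful gives $20, deviation gives $0 → loss $20.
$80: same outcome either way → loss $0.
$298: truthful gives $24, deviation gives $0 → loss $24.
$245: truthful gives $77, deviation gives $0 → loss $77.
$399: same outcome either way → loss $0.
$204: same outcome either way → loss $0.
Maximum loss: $77.

$77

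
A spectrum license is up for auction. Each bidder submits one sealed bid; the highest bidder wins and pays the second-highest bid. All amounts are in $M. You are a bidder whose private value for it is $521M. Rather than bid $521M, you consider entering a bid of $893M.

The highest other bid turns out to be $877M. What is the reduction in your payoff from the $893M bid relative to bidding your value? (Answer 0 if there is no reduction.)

Bidding your value $521M: you lose (since $521M < $877M). Payoff $0M.
Bidding $893M: you win and pay $877M. Payoff $521M − $877M = −$356M.
The competing bid $877M lies between your value and your inflated bid, so overbidding wins an item priced above your value.
Loss from deviating = $0M − (−$356M) = $356M.
In a second-price auction your bid sets only whether you win, not what you pay, so bidding your true value is weakly dominant.

$356M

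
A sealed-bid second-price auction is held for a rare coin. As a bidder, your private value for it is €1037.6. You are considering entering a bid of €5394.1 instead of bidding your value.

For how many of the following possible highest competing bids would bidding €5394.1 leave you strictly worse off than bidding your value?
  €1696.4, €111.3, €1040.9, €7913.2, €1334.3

3

The deviation hurts exactly when the highest competing bid lies strictly between €1037.6 and €5394.1 — overbidding then wins at a price above your value.
€1696.4: inside the interval → strictly worse (loss €658.8).
€111.3: below both → same outcome either way.
€1040.9: inside the interval → strictly worse (loss €3.3).
€7913.2: above both → same outcome either way.
€1334.3: inside the interval → strictly worse (loss €296.7).
Count: 3.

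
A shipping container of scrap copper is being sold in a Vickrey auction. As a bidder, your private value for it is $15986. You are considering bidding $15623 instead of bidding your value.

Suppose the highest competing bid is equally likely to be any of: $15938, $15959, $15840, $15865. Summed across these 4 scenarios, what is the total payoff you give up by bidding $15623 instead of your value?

$342

The deviation costs you only when the competing bid falls strictly between $15623 and $15986; elsewhere both bids give the same outcome.
$15938: truthful payoff $48, deviation payoff $0 → loss $48.
$15959: truthful payoff $27, deviation payoff $0 → loss $27.
$15840: truthful payoff $146, deviation payoff $0 → loss $146.
$15865: truthful payoff $121, deviation payoff $0 → loss $121.
Total loss = $48 + $27 + $146 + $121 = $342.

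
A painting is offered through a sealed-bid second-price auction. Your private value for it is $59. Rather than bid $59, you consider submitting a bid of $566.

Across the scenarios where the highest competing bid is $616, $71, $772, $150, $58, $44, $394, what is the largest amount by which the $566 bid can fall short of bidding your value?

$616: same outcome either way → loss $0.
$71: truthful gives $0, deviation gives −$12 → loss $12.
$772: same outcome either way → loss $0.
$150: truthful gives $0, deviation gives −$91 → loss $91.
$58: same outcome either way → loss $0.
$44: same outcome either way → loss $0.
$394: truthful gives $0, deviation gives −$335 → loss $335.
Maximum loss: $335.

$335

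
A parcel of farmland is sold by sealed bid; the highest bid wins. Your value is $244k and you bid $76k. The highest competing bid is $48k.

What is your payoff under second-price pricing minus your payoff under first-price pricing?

$28k

You have the highest bid, so you win under either rule.
Second-price: pay $48k → payoff $196k.
First-price: pay your own bid $76k → payoff $168k.
Difference = $196k − ($168k) = $28k.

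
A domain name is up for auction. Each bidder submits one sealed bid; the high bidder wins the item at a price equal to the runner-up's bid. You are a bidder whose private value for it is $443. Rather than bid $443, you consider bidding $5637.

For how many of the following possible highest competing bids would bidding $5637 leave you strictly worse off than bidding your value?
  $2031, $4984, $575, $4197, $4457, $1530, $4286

The deviation hurts exactly when the highest competing bid lies strictly between $443 and $5637 — overbidding then wins at a price above your value.
$2031: inside the interval → strictly worse (loss $1588).
$4984: inside the interval → strictly worse (loss $4541).
$575: inside the interval → strictly worse (loss $132).
$4197: inside the interval → strictly worse (loss $3754).
$4457: inside the interval → strictly worse (loss $4014).
$1530: inside the interval → strictly worse (loss $1087).
$4286: inside the interval → strictly worse (loss $3843).
Count: 7.

7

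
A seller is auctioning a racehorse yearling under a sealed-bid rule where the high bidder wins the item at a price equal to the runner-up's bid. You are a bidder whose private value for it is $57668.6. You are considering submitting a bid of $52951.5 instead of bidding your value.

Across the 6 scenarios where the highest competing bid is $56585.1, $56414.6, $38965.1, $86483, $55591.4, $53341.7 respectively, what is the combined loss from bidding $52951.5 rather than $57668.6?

The deviation costs you only when the competing bid falls strictly between $52951.5 and $57668.6; elsewhere both bids give the same outcome.
$56585.1: truthful payoff $1083.5, deviation payoff $0 → loss $1083.5.
$56414.6: truthful payoff $1254, deviation payoff $0 → loss $1254.
$38965.1: outcomes coincide → loss $0.
$86483: outcomes coincide → loss $0.
$55591.4: truthful payoff $2077.2, deviation payoff $0 → loss $2077.2.
$53341.7: truthful payoff $4326.9, deviation payoff $0 → loss $4326.9.
Total loss = $1083.5 + $1254 + $2077.2 + $4326.9 = $8741.6.
Because the price is fixed by the runner-up's bid, deviating from your value can only change a good outcome into a bad one — never the reverse.

$8741.6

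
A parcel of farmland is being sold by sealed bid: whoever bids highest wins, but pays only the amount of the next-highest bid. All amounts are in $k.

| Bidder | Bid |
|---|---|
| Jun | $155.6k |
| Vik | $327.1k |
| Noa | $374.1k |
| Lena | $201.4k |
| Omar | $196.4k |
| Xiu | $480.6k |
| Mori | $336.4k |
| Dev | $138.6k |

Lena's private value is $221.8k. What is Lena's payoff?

Highest bid: Xiu at $480.6k, so Xiu wins.
Second-highest bid: Noa at $374.1k — that is the price the winner pays.
Lena did not win, so Lena pays nothing and receives nothing: payoff $0k.

$0k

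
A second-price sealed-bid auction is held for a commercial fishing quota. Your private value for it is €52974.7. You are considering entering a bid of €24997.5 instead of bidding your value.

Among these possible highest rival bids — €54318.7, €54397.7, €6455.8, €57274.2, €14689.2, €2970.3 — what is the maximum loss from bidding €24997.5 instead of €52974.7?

€0

€54318.7: same outcome either way → loss €0.
€54397.7: same outcome either way → loss €0.
€6455.8: same outcome either way → loss €0.
€57274.2: same outcome either way → loss €0.
€14689.2: same outcome either way → loss €0.
€2970.3: same outcome either way → loss €0.
Maximum loss: €0.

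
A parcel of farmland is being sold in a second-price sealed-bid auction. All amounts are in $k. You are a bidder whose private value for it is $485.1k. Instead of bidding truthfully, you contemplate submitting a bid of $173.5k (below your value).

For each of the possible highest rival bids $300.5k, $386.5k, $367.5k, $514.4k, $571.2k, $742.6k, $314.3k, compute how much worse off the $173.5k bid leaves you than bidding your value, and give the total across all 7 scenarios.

The deviation costs you only when the competing bid falls strictly between $173.5k and $485.1k; elsewhere both bids give the same outcome.
$300.5k: truthful payoff $184.6k, deviation payoff $0k → loss $184.6k.
$386.5k: truthful payoff $98.6k, deviation payoff $0k → loss $98.6k.
$367.5k: truthful payoff $117.6k, deviation payoff $0k → loss $117.6k.
$514.4k: outcomes coincide → loss $0k.
$571.2k: outcomes coincide → loss $0k.
$742.6k: outcomes coincide → loss $0k.
$314.3k: truthful payoff $170.8k, deviation payoff $0k → loss $170.8k.
Total loss = $184.6k + $98.6k + $117.6k + $170.8k = $571.6k.

$571.6k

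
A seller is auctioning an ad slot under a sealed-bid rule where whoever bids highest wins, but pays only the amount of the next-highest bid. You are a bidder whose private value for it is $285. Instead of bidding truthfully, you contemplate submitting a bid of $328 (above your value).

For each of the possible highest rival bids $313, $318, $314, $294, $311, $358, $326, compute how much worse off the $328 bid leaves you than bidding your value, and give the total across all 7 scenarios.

$166

The deviation costs you only when the competing bid falls strictly between $285 and $328; elsewhere both bids give the same outcome.
$313: truthful payoff $0, deviation payoff −$28 → loss $28.
$318: truthful payoff $0, deviation payoff −$33 → loss $33.
$314: truthful payoff $0, deviation payoff −$29 → loss $29.
$294: truthful payoff $0, deviation payoff −$9 → loss $9.
$311: truthful payoff $0, deviation payoff −$26 → loss $26.
$358: outcomes coincide → loss $0.
$326: truthful payoff $0, deviation payoff −$41 → loss $41.
Total loss = $28 + $33 + $29 + $9 + $26 + $41 = $166.
Truthful bidding weakly dominates here: raising your bid can only win items priced above your value, and lowering it can only forfeit items priced below.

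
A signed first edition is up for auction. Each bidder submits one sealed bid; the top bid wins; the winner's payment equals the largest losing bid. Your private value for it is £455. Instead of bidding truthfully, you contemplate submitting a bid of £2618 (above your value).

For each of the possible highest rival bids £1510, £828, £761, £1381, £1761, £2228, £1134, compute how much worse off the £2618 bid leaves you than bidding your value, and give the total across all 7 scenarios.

£6418

The deviation costs you only when the competing bid falls strictly between £455 and £2618; elsewhere both bids give the same outcome.
£1510: truthful payoff £0, deviation payoff −£1055 → loss £1055.
£828: truthful payoff £0, deviation payoff −£373 → loss £373.
£761: truthful payoff £0, deviation payoff −£306 → loss £306.
£1381: truthful payoff £0, deviation payoff −£926 → loss £926.
£1761: truthful payoff £0, deviation payoff −£1306 → loss £1306.
£2228: truthful payoff £0, deviation payoff −£1773 → loss £1773.
£1134: truthful payoff £0, deviation payoff −£679 → loss £679.
Total loss = £1055 + £373 + £306 + £926 + £1306 + £1773 + £679 = £6418.
Because the price is fixed by the runner-up's bid, deviating from your value can only change a good outcome into a bad one — never the reverse.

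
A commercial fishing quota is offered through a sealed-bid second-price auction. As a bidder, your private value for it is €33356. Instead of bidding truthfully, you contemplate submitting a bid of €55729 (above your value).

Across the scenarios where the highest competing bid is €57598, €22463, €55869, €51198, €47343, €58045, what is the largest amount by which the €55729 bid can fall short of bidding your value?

€57598: same outcome either way → loss €0.
€22463: same outcome either way → loss €0.
€55869: same outcome either way → loss €0.
€51198: truthful gives €0, deviation gives −€17842 → loss €17842.
€47343: truthful gives €0, deviation gives −€13987 → loss €13987.
€58045: same outcome either way → loss €0.
Maximum loss: €17842.

€17842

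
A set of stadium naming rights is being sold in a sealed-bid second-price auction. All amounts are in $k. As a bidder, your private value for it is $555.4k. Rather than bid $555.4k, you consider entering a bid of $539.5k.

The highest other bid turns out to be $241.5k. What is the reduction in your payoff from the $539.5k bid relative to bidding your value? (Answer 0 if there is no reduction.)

Bidding your value $555.4k: you win (since $555.4k > $241.5k) and pay $241.5k. Payoff $313.9k.
Bidding $539.5k: you win and pay $241.5k. Payoff $555.4k − $241.5k = $313.9k.
Difference = $313.9k − $313.9k = $0k; both bids lead to the same outcome because the competing bid is below both your value and your alternative bid.

$0k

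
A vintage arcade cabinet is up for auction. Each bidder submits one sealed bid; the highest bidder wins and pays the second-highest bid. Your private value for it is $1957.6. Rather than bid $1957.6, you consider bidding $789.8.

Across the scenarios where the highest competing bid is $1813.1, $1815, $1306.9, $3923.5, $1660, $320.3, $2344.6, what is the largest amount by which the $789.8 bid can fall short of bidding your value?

$1813.1: truthful gives $144.5, deviation gives $0 → loss $144.5.
$1815: truthful gives $142.6, deviation gives $0 → loss $142.6.
$1306.9: truthful gives $650.7, deviation gives $0 → loss $650.7.
$3923.5: same outcome either way → loss $0.
$1660: truthful gives $297.6, deviation gives $0 → loss $297.6.
$320.3: same outcome either way → loss $0.
$2344.6: same outcome either way → loss $0.
Maximum loss: $650.7.

$650.7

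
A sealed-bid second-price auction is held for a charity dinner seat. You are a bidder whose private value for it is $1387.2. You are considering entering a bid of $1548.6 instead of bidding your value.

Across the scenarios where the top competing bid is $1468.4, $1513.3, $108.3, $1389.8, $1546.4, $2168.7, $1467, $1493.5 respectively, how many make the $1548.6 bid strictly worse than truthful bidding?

The deviation hurts exactly when the highest competing bid lies strictly between $1387.2 and $1548.6 — overbidding then wins at a price above your value.
$1468.4: inside the interval → strictly worse (loss $81.2).
$1513.3: inside the interval → strictly worse (loss $126.1).
$108.3: below both → same outcome either way.
$1389.8: inside the interval → strictly worse (loss $2.6).
$1546.4: inside the interval → strictly worse (loss $159.2).
$2168.7: above both → same outcome either way.
$1467: inside the interval → strictly worse (loss $79.8).
$1493.5: inside the interval → strictly worse (loss $106.3).
Count: 6.

6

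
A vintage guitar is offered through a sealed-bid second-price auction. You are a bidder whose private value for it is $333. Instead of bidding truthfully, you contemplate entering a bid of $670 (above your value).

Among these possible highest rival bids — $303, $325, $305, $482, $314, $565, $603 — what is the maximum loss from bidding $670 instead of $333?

$303: same outcome either way → loss $0.
$325: same outcome either way → loss $0.
$305: same outcome either way → loss $0.
$482: truthful gives $0, deviation gives −$149 → loss $149.
$314: same outcome either way → loss $0.
$565: truthful gives $0, deviation gives −$232 → loss $232.
$603: truthful gives $0, deviation gives −$270 → loss $270.
Maximum loss: $270.

$270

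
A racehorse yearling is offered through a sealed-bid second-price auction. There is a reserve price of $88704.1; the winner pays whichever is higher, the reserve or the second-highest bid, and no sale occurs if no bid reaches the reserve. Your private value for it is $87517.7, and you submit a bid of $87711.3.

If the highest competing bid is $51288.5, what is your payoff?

$0

Your bid $87711.3 is the highest bid but falls below the reserve $88704.1, so the item goes unsold. Payoff $0.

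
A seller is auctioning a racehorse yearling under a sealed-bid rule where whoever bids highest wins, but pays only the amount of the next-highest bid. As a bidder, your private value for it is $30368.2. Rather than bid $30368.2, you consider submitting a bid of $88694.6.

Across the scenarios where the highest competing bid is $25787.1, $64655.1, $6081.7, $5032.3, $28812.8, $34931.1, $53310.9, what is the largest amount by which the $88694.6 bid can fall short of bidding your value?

$25787.1: same outcome either way → loss $0.
$64655.1: truthful gives $0, deviation gives −$34286.9 → loss $34286.9.
$6081.7: same outcome either way → loss $0.
$5032.3: same outcome either way → loss $0.
$28812.8: same outcome either way → loss $0.
$34931.1: truthful gives $0, deviation gives −$4562.9 → loss $4562.9.
$53310.9: truthful gives $0, deviation gives −$22942.7 → loss $22942.7.
Maximum loss: $34286.9.

$34286.9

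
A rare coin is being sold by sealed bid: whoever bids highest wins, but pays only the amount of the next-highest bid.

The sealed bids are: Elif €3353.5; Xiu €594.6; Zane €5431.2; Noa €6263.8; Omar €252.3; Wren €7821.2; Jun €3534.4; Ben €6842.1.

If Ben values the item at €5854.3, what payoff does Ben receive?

€0

Highest bid: Wren at €7821.2, so Wren wins.
Second-highest bid: Ben at €6842.1 — that is the price the winner pays.
Ben did not win, so Ben pays nothing and receives nothing: payoff €0.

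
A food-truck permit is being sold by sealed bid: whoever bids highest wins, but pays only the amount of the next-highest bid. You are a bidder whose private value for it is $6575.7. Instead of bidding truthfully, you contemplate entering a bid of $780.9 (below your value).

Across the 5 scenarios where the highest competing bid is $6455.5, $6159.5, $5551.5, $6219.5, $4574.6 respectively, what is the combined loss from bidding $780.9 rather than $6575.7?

$3917.9

The deviation costs you only when the competing bid falls strictly between $780.9 and $6575.7; elsewhere both bids give the same outcome.
$6455.5: truthful payoff $120.2, deviation payoff $0 → loss $120.2.
$6159.5: truthful payoff $416.2, deviation payoff $0 → loss $416.2.
$5551.5: truthful payoff $1024.2, deviation payoff $0 → loss $1024.2.
$6219.5: truthful payoff $356.2, deviation payoff $0 → loss $356.2.
$4574.6: truthful payoff $2001.1, deviation payoff $0 → loss $2001.1.
Total loss = $120.2 + $416.2 + $1024.2 + $356.2 + $2001.1 = $3917.9.
In a second-price auction your bid sets only whether you win, not what you pay, so bidding your true value is weakly dominant.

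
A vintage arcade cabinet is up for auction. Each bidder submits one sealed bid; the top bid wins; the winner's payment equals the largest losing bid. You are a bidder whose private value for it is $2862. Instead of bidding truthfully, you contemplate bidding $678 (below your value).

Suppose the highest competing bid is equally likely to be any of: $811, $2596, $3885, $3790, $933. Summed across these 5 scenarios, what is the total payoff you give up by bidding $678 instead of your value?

The deviation costs you only when the competing bid falls strictly between $678 and $2862; elsewhere both bids give the same outcome.
$811: truthful payoff $2051, deviation payoff $0 → loss $2051.
$2596: truthful payoff $266, deviation payoff $0 → loss $266.
$3885: outcomes coincide → loss $0.
$3790: outcomes coincide → loss $0.
$933: truthful payoff $1929, deviation payoff $0 → loss $1929.
Total loss = $2051 + $266 + $1929 = $4246.

$4246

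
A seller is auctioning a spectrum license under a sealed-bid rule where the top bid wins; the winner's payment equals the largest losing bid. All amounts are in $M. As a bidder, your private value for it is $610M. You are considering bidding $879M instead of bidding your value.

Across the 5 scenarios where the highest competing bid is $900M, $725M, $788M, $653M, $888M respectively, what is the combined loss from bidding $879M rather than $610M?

$336M

The deviation costs you only when the competing bid falls strictly between $610M and $879M; elsewhere both bids give the same outcome.
$900M: outcomes coincide → loss $0M.
$725M: truthful payoff $0M, deviation payoff −$115M → loss $115M.
$788M: truthful payoff $0M, deviation payoff −$178M → loss $178M.
$653M: truthful payoff $0M, deviation payoff −$43M → loss $43M.
$888M: outcomes coincide → loss $0M.
Total loss = $115M + $178M + $43M = $336M.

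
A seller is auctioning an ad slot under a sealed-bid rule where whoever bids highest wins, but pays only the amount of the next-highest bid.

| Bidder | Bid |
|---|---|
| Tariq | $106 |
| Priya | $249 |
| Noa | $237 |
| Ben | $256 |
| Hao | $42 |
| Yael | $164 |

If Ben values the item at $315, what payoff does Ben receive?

Highest bid: Ben at $256, so Ben wins.
Second-highest bid: Priya at $249 — that is the price the winner pays.
Ben's payoff = value − price = $315 − $249 = $66.

$66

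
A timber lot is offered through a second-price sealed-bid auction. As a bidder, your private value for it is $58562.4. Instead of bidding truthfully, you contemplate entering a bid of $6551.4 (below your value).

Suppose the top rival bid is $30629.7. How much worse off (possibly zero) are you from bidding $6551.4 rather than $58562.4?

Bidding your value $58562.4: you win (since $58562.4 > $30629.7) and pay $30629.7. Payoff $27932.7.
Bidding $6551.4: you lose. Payoff $0.
The competing bid $30629.7 lies between your shaded bid and your value, so underbidding forfeits an item you could have won at a profitable price.
Loss from deviating = $27932.7 − ($0) = $27932.7.

$27932.7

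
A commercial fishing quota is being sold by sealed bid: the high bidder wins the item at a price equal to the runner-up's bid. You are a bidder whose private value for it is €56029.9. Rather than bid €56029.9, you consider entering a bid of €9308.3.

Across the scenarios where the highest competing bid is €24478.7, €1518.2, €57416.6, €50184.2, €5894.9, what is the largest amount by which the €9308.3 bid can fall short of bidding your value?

€31551.2

€24478.7: truthful gives €31551.2, deviation gives €0 → loss €31551.2.
€1518.2: same outcome either way → loss €0.
€57416.6: same outcome either way → loss €0.
€50184.2: truthful gives €5845.7, deviation gives €0 → loss €5845.7.
€5894.9: same outcome either way → loss €0.
Maximum loss: €31551.2.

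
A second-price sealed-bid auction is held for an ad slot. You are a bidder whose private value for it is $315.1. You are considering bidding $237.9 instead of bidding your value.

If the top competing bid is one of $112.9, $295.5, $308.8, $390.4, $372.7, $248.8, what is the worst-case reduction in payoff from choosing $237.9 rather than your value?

$66.3

$112.9: same outcome either way → loss $0.
$295.5: truthful gives $19.6, deviation gives $0 → loss $19.6.
$308.8: truthful gives $6.3, deviation gives $0 → loss $6.3.
$390.4: same outcome either way → loss $0.
$372.7: same outcome either way → loss $0.
$248.8: truthful gives $66.3, deviation gives $0 → loss $66.3.
Maximum loss: $66.3.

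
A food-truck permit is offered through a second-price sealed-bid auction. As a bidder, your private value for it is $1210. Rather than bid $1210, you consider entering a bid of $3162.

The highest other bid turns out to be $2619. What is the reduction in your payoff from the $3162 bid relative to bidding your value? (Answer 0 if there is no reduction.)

$1409

Bidding your value $1210: you lose (since $1210 < $2619). Payoff $0.
Bidding $3162: you win and pay $2619. Payoff $1210 − $2619 = −$1409.
The competing bid $2619 lies between your value and your inflated bid, so overbidding wins an item priced above your value.
Loss from deviating = $0 − (−$1409) = $1409.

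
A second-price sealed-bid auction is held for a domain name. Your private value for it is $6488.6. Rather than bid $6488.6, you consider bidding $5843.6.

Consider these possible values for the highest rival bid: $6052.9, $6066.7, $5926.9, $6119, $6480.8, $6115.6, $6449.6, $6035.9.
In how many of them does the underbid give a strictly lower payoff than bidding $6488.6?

8

The deviation hurts exactly when the highest competing bid lies strictly between $5843.6 and $6488.6 — underbidding then forfeits a profitable win.
$6052.9: inside the interval → strictly worse (loss $435.7).
$6066.7: inside the interval → strictly worse (loss $421.9).
$5926.9: inside the interval → strictly worse (loss $561.7).
$6119: inside the interval → strictly worse (loss $369.6).
$6480.8: inside the interval → strictly worse (loss $7.8).
$6115.6: inside the interval → strictly worse (loss $373).
$6449.6: inside the interval → strictly worse (loss $39).
$6035.9: inside the interval → strictly worse (loss $452.7).
Count: 8.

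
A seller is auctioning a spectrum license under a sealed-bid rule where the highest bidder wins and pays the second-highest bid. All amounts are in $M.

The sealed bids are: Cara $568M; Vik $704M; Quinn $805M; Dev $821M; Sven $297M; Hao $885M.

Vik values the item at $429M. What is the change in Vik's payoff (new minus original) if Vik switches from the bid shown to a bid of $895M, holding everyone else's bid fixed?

−$456M

The highest bid among the other bidders is $885M; Vik's bid doesn't change that.
Original bid $704M: Vik is not highest (top rival bid is $885M); payoff $0M.
Alternative bid $895M: Vik is highest, pays the top rival bid $885M; payoff $429M − $885M = −$456M.
Change in payoff = −$456M − ($0M) = −$456M.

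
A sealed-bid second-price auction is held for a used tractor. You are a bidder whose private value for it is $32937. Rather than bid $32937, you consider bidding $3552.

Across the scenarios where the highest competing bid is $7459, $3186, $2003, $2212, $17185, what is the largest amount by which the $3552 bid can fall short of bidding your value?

$7459: truthful gives $25478, deviation gives $0 → loss $25478.
$3186: same outcome either way → loss $0.
$2003: same outcome either way → loss $0.
$2212: same outcome either way → loss $0.
$17185: truthful gives $15752, deviation gives $0 → loss $15752.
Maximum loss: $25478.

$25478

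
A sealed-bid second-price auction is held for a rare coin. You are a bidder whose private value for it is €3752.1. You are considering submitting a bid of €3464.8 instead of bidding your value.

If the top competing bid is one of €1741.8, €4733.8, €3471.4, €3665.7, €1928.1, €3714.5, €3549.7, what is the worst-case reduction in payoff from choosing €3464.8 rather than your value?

€280.7

€1741.8: same outcome either way → loss €0.
€4733.8: same outcome either way → loss €0.
€3471.4: truthful gives €280.7, deviation gives €0 → loss €280.7.
€3665.7: truthful gives €86.4, deviation gives €0 → loss €86.4.
€1928.1: same outcome either way → loss €0.
€3714.5: truthful gives €37.6, deviation gives €0 → loss €37.6.
€3549.7: truthful gives €202.4, deviation gives €0 → loss €202.4.
Maximum loss: €280.7.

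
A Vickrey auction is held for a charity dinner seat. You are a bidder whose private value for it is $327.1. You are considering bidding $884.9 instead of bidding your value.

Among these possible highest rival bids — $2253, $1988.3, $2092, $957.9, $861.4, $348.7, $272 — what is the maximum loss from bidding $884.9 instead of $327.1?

$534.3

$2253: same outcome either way → loss $0.
$1988.3: same outcome either way → loss $0.
$2092: same outcome either way → loss $0.
$957.9: same outcome either way → loss $0.
$861.4: truthful gives $0, deviation gives −$534.3 → loss $534.3.
$348.7: truthful gives $0, deviation gives −$21.6 → loss $21.6.
$272: same outcome either way → loss $0.
Maximum loss: $534.3.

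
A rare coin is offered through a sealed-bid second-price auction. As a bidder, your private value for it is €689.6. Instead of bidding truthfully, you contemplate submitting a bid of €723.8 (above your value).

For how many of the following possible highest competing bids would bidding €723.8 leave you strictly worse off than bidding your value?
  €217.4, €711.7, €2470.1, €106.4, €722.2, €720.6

3

The deviation hurts exactly when the highest competing bid lies strictly between €689.6 and €723.8 — overbidding then wins at a price above your value.
€217.4: below both → same outcome either way.
€711.7: inside the interval → strictly worse (loss €22.1).
€2470.1: above both → same outcome either way.
€106.4: below both → same outcome either way.
€722.2: inside the interval → strictly worse (loss €32.6).
€720.6: inside the interval → strictly worse (loss €31).
Count: 3.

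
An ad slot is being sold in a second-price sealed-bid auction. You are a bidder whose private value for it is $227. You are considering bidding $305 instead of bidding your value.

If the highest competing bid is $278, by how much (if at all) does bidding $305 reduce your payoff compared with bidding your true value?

Bidding your value $227: you lose (since $227 < $278). Payoff $0.
Bidding $305: you win and pay $278. Payoff $227 − $278 = −$51.
The competing bid $278 lies between your value and your inflated bid, so overbidding wins an item priced above your value.
Loss from deviating = $0 − (−$51) = $51.

$51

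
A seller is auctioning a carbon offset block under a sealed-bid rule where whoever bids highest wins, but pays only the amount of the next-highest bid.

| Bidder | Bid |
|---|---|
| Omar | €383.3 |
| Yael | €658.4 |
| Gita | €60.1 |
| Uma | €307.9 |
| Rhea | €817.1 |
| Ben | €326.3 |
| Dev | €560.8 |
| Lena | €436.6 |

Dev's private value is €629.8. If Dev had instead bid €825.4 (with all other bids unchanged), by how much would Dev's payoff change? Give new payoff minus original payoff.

The highest bid among the other bidders is €817.1; Dev's bid doesn't change that.
Original bid €560.8: Dev is not highest (top rival bid is €817.1); payoff €0.
Alternative bid €825.4: Dev is highest, pays the top rival bid €817.1; payoff €629.8 − €817.1 = −€187.3.
Change in payoff = −€187.3 − (€0) = −€187.3.

−€187.3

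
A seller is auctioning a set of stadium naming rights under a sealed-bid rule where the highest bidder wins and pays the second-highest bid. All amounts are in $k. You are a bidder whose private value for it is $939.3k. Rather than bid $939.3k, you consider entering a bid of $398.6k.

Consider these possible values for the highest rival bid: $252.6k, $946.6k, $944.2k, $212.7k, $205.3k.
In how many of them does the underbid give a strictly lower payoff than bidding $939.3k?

The deviation hurts exactly when the highest competing bid lies strictly between $398.6k and $939.3k — underbidding then forfeits a profitable win.
$252.6k: below both → same outcome either way.
$946.6k: above both → same outcome either way.
$944.2k: above both → same outcome either way.
$212.7k: below both → same outcome either way.
$205.3k: below both → same outcome either way.
Count: 0.

0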